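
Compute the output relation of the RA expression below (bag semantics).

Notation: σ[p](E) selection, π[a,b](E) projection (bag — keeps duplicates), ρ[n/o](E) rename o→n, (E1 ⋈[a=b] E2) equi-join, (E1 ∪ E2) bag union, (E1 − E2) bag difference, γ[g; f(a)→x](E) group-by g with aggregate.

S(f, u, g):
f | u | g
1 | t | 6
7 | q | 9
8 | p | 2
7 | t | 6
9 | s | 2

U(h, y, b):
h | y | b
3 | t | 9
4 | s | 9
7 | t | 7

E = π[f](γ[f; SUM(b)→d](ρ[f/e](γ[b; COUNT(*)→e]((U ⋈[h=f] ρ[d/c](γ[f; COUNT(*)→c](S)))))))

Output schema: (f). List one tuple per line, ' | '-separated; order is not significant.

Subexpression sizes:
  U → 3
  S → 5
  γ[f; COUNT(*)→c](S) → 4
  ρ[d/c](γ[f; COUNT(*)→c](S)) → 4
  (U ⋈[h=f] ρ[d/c](γ[f; COUNT(*)→c](S))) → 1
  γ[b; COUNT(*)→e]((U ⋈[h=f] ρ[d/c](γ[f; COUNT(*)→c](S)))) → 1
  ρ[f/e](γ[b; COUNT(*)→e]((U ⋈[h=f] ρ[d/c](γ[f; COUNT(*)→c](S))))) → 1
  γ[f; SUM(b)→d](ρ[f/e](γ[b; COUNT(*)→e]((U ⋈[h=f] ρ[d/c](γ[f; COUNT(*)→c](S)))))) → 1
  π[f](γ[f; SUM(b)→d](ρ[f/e](γ[b; COUNT(*)→e]((U ⋈[h=f] ρ[d/c](γ[f; COUNT(*)→c](S))))))) → 1

== RESULT ==
f
1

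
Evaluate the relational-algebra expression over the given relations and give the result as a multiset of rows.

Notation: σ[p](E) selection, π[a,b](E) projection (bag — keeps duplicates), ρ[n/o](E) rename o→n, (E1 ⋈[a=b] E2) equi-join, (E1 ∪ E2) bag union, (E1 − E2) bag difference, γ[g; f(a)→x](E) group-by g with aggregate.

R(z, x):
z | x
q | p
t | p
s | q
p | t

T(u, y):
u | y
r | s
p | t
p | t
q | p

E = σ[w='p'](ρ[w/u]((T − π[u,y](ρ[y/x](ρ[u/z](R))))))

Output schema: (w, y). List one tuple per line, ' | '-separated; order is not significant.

Per-node cardinality:
  T → 4
  R → 4
  ρ[u/z](R) → 4
  ρ[y/x](ρ[u/z](R)) → 4
  π[u,y](ρ[y/x](ρ[u/z](R))) → 4
  (T − π[u,y](ρ[y/x](ρ[u/z](R)))) → 2
  ρ[w/u]((T − π[u,y](ρ[y/x](ρ[u/z](R))))) → 2
  σ[w='p'](ρ[w/u]((T − π[u,y](ρ[y/x](ρ[u/z](R)))))) → 1

== RESULT ==
w | y
p | t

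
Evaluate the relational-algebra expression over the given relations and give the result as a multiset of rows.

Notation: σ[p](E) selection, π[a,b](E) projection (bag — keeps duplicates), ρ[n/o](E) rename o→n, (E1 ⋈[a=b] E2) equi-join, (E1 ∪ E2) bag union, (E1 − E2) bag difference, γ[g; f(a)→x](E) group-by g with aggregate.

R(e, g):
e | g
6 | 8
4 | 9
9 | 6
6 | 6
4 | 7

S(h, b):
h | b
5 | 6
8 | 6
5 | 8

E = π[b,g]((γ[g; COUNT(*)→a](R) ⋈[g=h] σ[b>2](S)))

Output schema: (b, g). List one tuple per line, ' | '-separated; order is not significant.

Per-node cardinality:
  R → 5
  γ[g; COUNT(*)→a](R) → 4
  S → 3
  σ[b>2](S) → 3
  (γ[g; COUNT(*)→a](R) ⋈[g=h] σ[b>2](S)) → 1
  π[b,g]((γ[g; COUNT(*)→a](R) ⋈[g=h] σ[b>2](S))) → 1

== RESULT ==
b | g
6 | 8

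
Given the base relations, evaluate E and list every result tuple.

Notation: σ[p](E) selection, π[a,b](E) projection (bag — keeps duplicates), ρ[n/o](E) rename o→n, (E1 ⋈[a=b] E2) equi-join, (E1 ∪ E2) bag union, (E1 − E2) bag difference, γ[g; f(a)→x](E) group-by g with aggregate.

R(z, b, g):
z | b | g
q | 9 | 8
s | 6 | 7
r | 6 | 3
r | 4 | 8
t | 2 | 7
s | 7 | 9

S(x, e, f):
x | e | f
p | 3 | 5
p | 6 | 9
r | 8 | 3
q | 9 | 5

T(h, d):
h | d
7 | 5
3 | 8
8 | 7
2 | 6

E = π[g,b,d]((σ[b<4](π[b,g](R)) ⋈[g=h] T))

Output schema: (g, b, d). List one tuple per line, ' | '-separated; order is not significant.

Subexpression sizes:
  R → 6
  π[b,g](R) → 6
  σ[b<4](π[b,g](R)) → 1
  T → 4
  (σ[b<4](π[b,g](R)) ⋈[g=h] T) → 1
  π[g,b,d]((σ[b<4](π[b,g](R)) ⋈[g=h] T)) → 1

== RESULT ==
g | b | d
7 | 2 | 5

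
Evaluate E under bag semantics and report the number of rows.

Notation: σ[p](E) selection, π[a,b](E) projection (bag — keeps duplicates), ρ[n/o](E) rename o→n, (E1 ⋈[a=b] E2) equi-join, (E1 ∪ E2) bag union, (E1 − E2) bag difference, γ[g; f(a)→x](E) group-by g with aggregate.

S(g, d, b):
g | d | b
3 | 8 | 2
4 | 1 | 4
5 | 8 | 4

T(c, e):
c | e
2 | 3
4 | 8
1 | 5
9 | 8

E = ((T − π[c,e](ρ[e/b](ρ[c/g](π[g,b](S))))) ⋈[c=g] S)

Per-node cardinality:
  T → 4
  S → 3
  π[g,b](S) → 3
  ρ[c/g](π[g,b](S)) → 3
  ρ[e/b](ρ[c/g](π[g,b](S))) → 3
  π[c,e](ρ[e/b](ρ[c/g](π[g,b](S)))) → 3
  (T − π[c,e](ρ[e/b](ρ[c/g](π[g,b](S))))) → 4
  S → 3
  ((T − π[c,e](ρ[e/b](ρ[c/g](π[g,b](S))))) ⋈[c=g] S) → 1

|E| = 1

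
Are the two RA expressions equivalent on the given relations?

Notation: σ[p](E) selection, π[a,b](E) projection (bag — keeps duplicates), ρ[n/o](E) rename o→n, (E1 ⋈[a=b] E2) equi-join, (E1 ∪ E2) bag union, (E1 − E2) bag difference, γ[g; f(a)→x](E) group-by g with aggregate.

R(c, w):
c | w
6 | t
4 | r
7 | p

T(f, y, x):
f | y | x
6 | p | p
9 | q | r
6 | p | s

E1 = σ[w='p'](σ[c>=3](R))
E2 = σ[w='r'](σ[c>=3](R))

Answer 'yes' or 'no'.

E1 per-node cardinality:
  R → 3
  σ[c>=3](R) → 3
  σ[w='p'](σ[c>=3](R)) → 1
E2 per-node cardinality:
  R → 3
  σ[c>=3](R) → 3
  σ[w='r'](σ[c>=3](R)) → 1

E1 result:
c | w
7 | p
E2 result:
c | w
4 | r
Witness: (4, 'r') appears 0× in E1 but 1× in E2.

no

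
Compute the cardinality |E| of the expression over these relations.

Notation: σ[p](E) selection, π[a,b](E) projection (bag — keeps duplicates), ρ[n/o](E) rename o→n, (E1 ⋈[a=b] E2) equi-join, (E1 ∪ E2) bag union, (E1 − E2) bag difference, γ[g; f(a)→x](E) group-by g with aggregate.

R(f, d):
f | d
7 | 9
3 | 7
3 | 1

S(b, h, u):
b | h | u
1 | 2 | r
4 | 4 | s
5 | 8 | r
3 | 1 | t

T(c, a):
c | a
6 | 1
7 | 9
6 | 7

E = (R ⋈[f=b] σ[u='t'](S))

Subexpression sizes:
  R → 3
  S → 4
  σ[u='t'](S) → 1
  (R ⋈[f=b] σ[u='t'](S)) → 2

|E| = 2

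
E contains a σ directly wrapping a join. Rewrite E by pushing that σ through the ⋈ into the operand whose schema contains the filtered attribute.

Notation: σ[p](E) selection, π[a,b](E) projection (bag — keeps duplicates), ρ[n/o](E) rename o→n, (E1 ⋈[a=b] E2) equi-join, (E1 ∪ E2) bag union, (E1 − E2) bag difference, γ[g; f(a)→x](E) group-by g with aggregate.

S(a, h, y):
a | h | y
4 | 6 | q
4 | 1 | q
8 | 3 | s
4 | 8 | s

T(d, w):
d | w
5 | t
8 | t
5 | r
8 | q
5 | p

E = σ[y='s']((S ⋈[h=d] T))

σ filters on y, owned by the left side.
E' = (σ[y='s'](S) ⋈[h=d] T)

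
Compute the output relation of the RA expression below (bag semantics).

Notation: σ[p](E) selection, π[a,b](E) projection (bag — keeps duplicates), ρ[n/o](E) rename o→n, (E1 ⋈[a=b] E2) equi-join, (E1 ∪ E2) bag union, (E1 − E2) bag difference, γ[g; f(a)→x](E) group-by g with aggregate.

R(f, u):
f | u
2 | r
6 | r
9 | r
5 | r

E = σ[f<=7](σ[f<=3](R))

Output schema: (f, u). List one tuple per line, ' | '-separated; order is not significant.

Row counts bottom-up:
  R → 4
  σ[f<=3](R) → 1
  σ[f<=7](σ[f<=3](R)) → 1

== RESULT ==
f | u
2 | r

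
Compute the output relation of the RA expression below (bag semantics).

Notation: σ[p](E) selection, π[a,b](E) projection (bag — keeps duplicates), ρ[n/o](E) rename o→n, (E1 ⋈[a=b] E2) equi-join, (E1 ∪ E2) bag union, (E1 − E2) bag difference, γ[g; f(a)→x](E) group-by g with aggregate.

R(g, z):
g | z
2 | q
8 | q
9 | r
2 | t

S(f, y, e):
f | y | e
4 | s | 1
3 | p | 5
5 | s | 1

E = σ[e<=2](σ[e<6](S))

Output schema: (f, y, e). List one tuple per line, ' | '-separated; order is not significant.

Per-node cardinality:
  S → 3
  σ[e<6](S) → 3
  σ[e<=2](σ[e<6](S)) → 2

== RESULT ==
f | y | e
4 | s | 1
5 | s | 1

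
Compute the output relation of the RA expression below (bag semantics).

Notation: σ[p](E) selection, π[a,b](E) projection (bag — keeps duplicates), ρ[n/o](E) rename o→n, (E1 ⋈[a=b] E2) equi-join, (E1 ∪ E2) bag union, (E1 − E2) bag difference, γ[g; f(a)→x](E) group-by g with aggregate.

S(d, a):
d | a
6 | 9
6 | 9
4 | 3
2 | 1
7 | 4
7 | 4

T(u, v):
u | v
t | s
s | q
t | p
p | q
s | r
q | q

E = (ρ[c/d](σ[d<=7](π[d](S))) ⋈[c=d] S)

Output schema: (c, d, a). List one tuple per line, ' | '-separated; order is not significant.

Per-node cardinality:
  S → 6
  π[d](S) → 6
  σ[d<=7](π[d](S)) → 6
  ρ[c/d](σ[d<=7](π[d](S))) → 6
  S → 6
  (ρ[c/d](σ[d<=7](π[d](S))) ⋈[c=d] S) → 10

== RESULT ==
c | d | a
2 | 2 | 1
4 | 4 | 3
6 | 6 | 9
6 | 6 | 9
6 | 6 | 9
6 | 6 | 9
7 | 7 | 4
7 | 7 | 4
7 | 7 | 4
7 | 7 | 4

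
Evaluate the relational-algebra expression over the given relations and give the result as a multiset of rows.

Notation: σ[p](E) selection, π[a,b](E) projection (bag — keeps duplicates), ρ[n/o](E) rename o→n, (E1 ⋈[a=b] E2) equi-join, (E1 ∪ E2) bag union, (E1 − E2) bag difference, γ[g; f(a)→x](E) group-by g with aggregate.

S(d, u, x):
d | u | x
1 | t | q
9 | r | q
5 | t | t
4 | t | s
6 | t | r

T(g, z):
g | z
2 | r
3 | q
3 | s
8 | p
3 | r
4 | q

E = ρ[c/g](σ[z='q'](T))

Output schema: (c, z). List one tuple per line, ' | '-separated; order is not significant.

Per-node cardinality:
  T → 6
  σ[z='q'](T) → 2
  ρ[c/g](σ[z='q'](T)) → 2

== RESULT ==
c | z
3 | q
4 | q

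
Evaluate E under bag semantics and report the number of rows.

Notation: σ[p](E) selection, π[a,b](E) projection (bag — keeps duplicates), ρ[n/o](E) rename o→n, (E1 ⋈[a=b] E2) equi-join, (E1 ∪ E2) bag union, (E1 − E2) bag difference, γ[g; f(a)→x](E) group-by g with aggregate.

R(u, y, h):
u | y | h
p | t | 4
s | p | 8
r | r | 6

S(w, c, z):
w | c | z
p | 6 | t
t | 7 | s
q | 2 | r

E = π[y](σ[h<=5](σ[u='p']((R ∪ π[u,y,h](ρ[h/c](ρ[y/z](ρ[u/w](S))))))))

Per-node cardinality:
  R → 3
  S → 3
  ρ[u/w](S) → 3
  ρ[y/z](ρ[u/w](S)) → 3
  ρ[h/c](ρ[y/z](ρ[u/w](S))) → 3
  π[u,y,h](ρ[h/c](ρ[y/z](ρ[u/w](S)))) → 3
  (R ∪ π[u,y,h](ρ[h/c](ρ[y/z](ρ[u/w](S))))) → 6
  σ[u='p']((R ∪ π[u,y,h](ρ[h/c](ρ[y/z](ρ[u/w](S)))))) → 2
  σ[h<=5](σ[u='p']((R ∪ π[u,y,h](ρ[h/c](ρ[y/z](ρ[u/w](S))))))) → 1
  π[y](σ[h<=5](σ[u='p']((R ∪ π[u,y,h](ρ[h/c](ρ[y/z](ρ[u/w](S)))))))) → 1

|E| = 1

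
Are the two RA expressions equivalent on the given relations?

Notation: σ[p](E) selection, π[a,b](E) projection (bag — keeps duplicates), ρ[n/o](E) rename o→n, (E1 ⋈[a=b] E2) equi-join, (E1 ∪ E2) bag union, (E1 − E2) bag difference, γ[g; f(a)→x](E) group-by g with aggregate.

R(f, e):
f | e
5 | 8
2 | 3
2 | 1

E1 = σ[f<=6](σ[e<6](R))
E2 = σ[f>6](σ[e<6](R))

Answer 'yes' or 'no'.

E1 subexpression sizes:
  R → 3
  σ[e<6](R) → 2
  σ[f<=6](σ[e<6](R)) → 2
E2 subexpression sizes:
  R → 3
  σ[e<6](R) → 2
  σ[f>6](σ[e<6](R)) → 0

E1 result:
f | e
2 | 1
2 | 3
E2 result:
f | e
(0 rows)
Witness: (2, 3) appears 1× in E1 but 0× in E2.

no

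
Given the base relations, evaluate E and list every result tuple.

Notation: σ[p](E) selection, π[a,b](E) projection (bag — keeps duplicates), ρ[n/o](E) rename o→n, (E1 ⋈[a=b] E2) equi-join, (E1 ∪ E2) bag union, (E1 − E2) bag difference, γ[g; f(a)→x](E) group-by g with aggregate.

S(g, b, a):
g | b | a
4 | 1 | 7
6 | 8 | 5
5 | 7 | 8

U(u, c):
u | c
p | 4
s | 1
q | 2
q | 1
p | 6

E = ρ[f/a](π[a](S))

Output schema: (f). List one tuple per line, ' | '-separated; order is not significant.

Per-node cardinality:
  S → 3
  π[a](S) → 3
  ρ[f/a](π[a](S)) → 3

== RESULT ==
f
5
7
8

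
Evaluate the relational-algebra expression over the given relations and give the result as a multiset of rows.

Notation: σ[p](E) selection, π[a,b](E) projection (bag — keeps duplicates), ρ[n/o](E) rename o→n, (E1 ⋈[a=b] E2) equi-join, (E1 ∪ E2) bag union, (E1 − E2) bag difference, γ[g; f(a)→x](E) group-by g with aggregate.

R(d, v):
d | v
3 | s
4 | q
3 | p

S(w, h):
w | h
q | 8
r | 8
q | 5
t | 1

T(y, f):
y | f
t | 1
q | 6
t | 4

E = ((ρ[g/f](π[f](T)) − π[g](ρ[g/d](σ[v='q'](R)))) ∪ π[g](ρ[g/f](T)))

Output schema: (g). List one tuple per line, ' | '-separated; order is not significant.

Per-node cardinality:
  T → 3
  π[f](T) → 3
  ρ[g/f](π[f](T)) → 3
  R → 3
  σ[v='q'](R) → 1
  ρ[g/d](σ[v='q'](R)) → 1
  π[g](ρ[g/d](σ[v='q'](R))) → 1
  (ρ[g/f](π[f](T)) − π[g](ρ[g/d](σ[v='q'](R)))) → 2
  T → 3
  ρ[g/f](T) → 3
  π[g](ρ[g/f](T)) → 3
  ((ρ[g/f](π[f](T)) − π[g](ρ[g/d](σ[v='q'](R)))) ∪ π[g](ρ[g/f](T))) → 5

== RESULT ==
g
1
1
4
6
6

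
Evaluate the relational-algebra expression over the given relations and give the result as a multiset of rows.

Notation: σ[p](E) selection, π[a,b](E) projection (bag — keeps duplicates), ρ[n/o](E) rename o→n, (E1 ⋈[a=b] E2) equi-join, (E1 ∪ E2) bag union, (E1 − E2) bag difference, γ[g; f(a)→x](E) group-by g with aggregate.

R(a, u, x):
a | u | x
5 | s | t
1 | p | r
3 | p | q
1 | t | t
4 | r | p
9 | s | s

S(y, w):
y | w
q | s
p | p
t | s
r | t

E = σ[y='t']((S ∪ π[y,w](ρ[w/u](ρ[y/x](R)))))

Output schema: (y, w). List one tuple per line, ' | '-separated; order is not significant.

Row counts bottom-up:
  S → 4
  R → 6
  ρ[y/x](R) → 6
  ρ[w/u](ρ[y/x](R)) → 6
  π[y,w](ρ[w/u](ρ[y/x](R))) → 6
  (S ∪ π[y,w](ρ[w/u](ρ[y/x](R)))) → 10
  σ[y='t']((S ∪ π[y,w](ρ[w/u](ρ[y/x](R))))) → 3

== RESULT ==
y | w
t | s
t | s
t | t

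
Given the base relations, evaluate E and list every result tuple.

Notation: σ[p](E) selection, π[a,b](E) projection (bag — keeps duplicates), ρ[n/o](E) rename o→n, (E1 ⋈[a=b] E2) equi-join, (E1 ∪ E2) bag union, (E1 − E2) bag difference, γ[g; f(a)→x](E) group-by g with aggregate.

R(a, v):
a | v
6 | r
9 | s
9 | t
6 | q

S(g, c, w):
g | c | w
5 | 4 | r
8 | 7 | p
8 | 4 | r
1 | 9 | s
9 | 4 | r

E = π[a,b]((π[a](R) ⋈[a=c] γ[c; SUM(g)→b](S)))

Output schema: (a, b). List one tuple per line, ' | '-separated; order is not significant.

Subexpression sizes:
  R → 4
  π[a](R) → 4
  S → 5
  γ[c; SUM(g)→b](S) → 3
  (π[a](R) ⋈[a=c] γ[c; SUM(g)→b](S)) → 2
  π[a,b]((π[a](R) ⋈[a=c] γ[c; SUM(g)→b](S))) → 2

== RESULT ==
a | b
9 | 1
9 | 1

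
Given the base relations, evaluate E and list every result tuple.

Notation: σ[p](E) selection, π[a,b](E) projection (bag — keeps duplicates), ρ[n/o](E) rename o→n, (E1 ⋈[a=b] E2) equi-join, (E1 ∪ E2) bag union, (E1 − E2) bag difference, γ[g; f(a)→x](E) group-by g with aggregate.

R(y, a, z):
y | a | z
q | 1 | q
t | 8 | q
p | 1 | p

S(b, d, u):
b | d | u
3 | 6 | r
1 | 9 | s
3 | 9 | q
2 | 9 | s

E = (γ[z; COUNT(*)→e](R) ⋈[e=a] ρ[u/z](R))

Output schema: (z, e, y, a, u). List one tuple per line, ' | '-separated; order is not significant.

Subexpression sizes:
  R → 3
  γ[z; COUNT(*)→e](R) → 2
  R → 3
  ρ[u/z](R) → 3
  (γ[z; COUNT(*)→e](R) ⋈[e=a] ρ[u/z](R)) → 2

== RESULT ==
z | e | y | a | u
p | 1 | p | 1 | p
p | 1 | q | 1 | q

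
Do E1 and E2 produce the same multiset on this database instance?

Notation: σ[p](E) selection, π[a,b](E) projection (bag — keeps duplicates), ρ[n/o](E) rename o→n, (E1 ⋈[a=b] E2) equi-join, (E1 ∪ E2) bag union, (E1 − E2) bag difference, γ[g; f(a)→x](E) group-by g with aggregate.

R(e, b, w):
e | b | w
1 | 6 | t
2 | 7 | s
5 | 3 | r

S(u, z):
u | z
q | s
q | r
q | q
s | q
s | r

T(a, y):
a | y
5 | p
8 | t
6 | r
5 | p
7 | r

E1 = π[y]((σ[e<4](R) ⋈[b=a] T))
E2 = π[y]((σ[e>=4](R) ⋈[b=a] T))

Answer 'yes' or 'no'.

E1 stepwise |·|:
  R → 3
  σ[e<4](R) → 2
  T → 5
  (σ[e<4](R) ⋈[b=a] T) → 2
  π[y]((σ[e<4](R) ⋈[b=a] T)) → 2
E2 stepwise |·|:
  R → 3
  σ[e>=4](R) → 1
  T → 5
  (σ[e>=4](R) ⋈[b=a] T) → 0
  π[y]((σ[e>=4](R) ⋈[b=a] T)) → 0

E1 result:
y
r
r
E2 result:
y
(0 rows)
Witness: ('r',) appears 2× in E1 but 0× in E2.

no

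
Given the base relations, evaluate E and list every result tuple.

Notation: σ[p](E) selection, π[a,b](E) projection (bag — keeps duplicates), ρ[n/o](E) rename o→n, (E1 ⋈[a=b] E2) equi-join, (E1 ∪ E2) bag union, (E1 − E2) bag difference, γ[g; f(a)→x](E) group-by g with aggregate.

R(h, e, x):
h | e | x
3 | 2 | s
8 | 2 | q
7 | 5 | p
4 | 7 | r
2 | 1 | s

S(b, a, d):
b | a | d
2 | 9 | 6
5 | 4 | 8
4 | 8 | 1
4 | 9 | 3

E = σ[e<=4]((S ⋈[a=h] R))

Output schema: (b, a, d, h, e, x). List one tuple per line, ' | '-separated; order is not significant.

Per-node cardinality:
  S → 4
  R → 5
  (S ⋈[a=h] R) → 2
  σ[e<=4]((S ⋈[a=h] R)) → 1

== RESULT ==
b | a | d | h | e | x
4 | 8 | 1 | 8 | 2 | q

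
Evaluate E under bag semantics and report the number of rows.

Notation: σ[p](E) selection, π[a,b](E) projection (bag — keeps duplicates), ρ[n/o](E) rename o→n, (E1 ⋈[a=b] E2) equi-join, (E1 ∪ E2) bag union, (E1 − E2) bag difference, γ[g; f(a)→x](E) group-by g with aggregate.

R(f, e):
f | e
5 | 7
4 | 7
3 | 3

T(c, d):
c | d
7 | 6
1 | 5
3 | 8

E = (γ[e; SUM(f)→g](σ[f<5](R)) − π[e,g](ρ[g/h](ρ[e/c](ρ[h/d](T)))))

Subexpression sizes:
  R → 3
  σ[f<5](R) → 2
  γ[e; SUM(f)→g](σ[f<5](R)) → 2
  T → 3
  ρ[h/d](T) → 3
  ρ[e/c](ρ[h/d](T)) → 3
  ρ[g/h](ρ[e/c](ρ[h/d](T))) → 3
  π[e,g](ρ[g/h](ρ[e/c](ρ[h/d](T)))) → 3
  (γ[e; SUM(f)→g](σ[f<5](R)) − π[e,g](ρ[g/h](ρ[e/c](ρ[h/d](T))))) → 2

|E| = 2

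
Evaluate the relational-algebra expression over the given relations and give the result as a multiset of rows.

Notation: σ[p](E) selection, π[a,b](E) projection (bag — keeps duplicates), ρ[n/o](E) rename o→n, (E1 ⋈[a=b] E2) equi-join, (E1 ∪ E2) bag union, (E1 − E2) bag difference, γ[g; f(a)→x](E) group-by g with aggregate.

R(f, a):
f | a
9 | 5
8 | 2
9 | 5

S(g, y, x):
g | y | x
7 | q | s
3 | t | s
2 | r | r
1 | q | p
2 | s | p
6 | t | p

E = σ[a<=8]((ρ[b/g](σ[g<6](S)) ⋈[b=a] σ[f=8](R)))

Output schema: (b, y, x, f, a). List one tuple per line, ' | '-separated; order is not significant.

Row counts bottom-up:
  S → 6
  σ[g<6](S) → 4
  ρ[b/g](σ[g<6](S)) → 4
  R → 3
  σ[f=8](R) → 1
  (ρ[b/g](σ[g<6](S)) ⋈[b=a] σ[f=8](R)) → 2
  σ[a<=8]((ρ[b/g](σ[g<6](S)) ⋈[b=a] σ[f=8](R))) → 2

== RESULT ==
b | y | x | f | a
2 | r | r | 8 | 2
2 | s | p | 8 | 2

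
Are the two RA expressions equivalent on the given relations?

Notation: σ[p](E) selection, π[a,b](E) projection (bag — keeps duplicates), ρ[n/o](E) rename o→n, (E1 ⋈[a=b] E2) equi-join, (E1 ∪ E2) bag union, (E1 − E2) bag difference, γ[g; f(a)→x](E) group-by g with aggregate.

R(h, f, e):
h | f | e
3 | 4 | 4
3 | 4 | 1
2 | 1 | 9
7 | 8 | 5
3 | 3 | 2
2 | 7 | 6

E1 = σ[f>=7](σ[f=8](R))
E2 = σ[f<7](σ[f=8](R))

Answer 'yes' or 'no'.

E1 subexpression sizes:
  R → 6
  σ[f=8](R) → 1
  σ[f>=7](σ[f=8](R)) → 1
E2 subexpression sizes:
  R → 6
  σ[f=8](R) → 1
  σ[f<7](σ[f=8](R)) → 0

E1 result:
h | f | e
7 | 8 | 5
E2 result:
h | f | e
(0 rows)
Witness: (7, 8, 5) appears 1× in E1 but 0× in E2.

no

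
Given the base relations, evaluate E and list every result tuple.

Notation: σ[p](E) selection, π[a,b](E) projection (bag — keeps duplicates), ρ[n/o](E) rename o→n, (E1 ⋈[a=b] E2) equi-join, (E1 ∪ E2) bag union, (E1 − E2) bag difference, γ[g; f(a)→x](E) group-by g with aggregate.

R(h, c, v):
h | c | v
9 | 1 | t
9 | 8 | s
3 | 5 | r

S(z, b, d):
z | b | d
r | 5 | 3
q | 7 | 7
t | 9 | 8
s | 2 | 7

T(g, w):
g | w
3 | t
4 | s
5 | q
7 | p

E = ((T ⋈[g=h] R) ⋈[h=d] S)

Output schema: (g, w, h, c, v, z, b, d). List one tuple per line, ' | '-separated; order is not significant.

Stepwise |·|:
  T → 4
  R → 3
  (T ⋈[g=h] R) → 1
  S → 4
  ((T ⋈[g=h] R) ⋈[h=d] S) → 1

== RESULT ==
g | w | h | c | v | z | b | d
3 | t | 3 | 5 | r | r | 5 | 3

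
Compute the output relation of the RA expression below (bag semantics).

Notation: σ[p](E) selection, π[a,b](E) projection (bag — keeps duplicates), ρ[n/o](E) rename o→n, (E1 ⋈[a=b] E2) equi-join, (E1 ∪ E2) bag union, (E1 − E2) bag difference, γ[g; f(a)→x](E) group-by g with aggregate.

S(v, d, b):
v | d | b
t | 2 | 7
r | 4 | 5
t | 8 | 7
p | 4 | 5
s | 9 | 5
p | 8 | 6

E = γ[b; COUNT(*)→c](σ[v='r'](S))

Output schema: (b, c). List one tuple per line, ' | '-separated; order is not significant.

Stepwise |·|:
  S → 6
  σ[v='r'](S) → 1
  γ[b; COUNT(*)→c](σ[v='r'](S)) → 1

== RESULT ==
b | c
5 | 1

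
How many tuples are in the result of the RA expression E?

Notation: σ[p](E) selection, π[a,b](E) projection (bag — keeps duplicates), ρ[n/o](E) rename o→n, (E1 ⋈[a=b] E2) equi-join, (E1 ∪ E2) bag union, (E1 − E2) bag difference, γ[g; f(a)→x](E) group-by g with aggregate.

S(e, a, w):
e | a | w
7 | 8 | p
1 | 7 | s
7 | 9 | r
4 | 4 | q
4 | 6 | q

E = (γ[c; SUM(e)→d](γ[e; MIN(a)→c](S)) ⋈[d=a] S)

Subexpression sizes:
  S → 5
  γ[e; MIN(a)→c](S) → 3
  γ[c; SUM(e)→d](γ[e; MIN(a)→c](S)) → 3
  S → 5
  (γ[c; SUM(e)→d](γ[e; MIN(a)→c](S)) ⋈[d=a] S) → 2

|E| = 2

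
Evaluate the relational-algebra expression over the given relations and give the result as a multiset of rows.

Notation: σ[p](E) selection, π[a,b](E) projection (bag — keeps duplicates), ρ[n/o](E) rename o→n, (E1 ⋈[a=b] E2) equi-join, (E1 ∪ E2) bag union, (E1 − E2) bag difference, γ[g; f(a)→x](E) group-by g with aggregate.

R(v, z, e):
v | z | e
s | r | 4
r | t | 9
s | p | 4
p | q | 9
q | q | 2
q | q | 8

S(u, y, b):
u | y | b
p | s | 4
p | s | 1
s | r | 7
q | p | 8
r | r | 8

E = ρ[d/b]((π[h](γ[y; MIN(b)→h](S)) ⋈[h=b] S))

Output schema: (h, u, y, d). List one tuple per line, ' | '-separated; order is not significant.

Subexpression sizes:
  S → 5
  γ[y; MIN(b)→h](S) → 3
  π[h](γ[y; MIN(b)→h](S)) → 3
  S → 5
  (π[h](γ[y; MIN(b)→h](S)) ⋈[h=b] S) → 4
  ρ[d/b]((π[h](γ[y; MIN(b)→h](S)) ⋈[h=b] S)) → 4

== RESULT ==
h | u | y | d
1 | p | s | 1
7 | s | r | 7
8 | q | p | 8
8 | r | r | 8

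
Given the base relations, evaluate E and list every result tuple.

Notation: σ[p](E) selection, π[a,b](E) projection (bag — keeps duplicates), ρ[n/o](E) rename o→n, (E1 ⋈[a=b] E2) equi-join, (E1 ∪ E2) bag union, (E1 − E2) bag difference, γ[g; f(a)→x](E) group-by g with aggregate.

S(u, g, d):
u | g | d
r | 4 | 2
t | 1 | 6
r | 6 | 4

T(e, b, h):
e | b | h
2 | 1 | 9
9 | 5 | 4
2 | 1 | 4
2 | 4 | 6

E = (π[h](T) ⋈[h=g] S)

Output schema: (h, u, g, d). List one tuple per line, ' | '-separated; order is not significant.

Subexpression sizes:
  T → 4
  π[h](T) → 4
  S → 3
  (π[h](T) ⋈[h=g] S) → 3

== RESULT ==
h | u | g | d
4 | r | 4 | 2
4 | r | 4 | 2
6 | r | 6 | 4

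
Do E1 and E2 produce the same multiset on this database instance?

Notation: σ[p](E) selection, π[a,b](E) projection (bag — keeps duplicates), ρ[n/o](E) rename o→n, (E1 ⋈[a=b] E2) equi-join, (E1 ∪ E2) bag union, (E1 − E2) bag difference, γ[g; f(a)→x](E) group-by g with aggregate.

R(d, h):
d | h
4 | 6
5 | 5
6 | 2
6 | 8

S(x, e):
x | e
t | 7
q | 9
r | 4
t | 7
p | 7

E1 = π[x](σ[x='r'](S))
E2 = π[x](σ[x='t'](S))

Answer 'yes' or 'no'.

E1 per-node cardinality:
  S → 5
  σ[x='r'](S) → 1
  π[x](σ[x='r'](S)) → 1
E2 per-node cardinality:
  S → 5
  σ[x='t'](S) → 2
  π[x](σ[x='t'](S)) → 2

E1 result:
x
r
E2 result:
x
t
t
Witness: ('t',) appears 0× in E1 but 2× in E2.

no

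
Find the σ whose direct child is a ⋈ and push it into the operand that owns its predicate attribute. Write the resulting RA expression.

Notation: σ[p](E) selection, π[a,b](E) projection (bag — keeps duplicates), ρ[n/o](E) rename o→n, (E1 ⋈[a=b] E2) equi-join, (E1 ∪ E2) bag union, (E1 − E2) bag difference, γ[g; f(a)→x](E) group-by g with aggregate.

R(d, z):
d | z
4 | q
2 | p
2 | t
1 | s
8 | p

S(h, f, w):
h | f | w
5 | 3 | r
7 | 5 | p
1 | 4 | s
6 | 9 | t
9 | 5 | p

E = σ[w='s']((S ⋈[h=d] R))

σ filters on w, owned by the left side.
E' = (σ[w='s'](S) ⋈[h=d] R)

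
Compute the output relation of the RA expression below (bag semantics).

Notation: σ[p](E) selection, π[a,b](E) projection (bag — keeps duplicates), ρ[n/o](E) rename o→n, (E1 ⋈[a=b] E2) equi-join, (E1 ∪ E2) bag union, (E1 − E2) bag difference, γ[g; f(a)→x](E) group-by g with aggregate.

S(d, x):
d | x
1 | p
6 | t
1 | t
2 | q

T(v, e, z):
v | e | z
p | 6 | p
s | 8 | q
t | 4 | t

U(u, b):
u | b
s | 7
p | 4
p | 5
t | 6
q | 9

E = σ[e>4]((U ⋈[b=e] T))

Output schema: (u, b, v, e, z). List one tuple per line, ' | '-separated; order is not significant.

Stepwise |·|:
  U → 5
  T → 3
  (U ⋈[b=e] T) → 2
  σ[e>4]((U ⋈[b=e] T)) → 1

== RESULT ==
u | b | v | e | z
t | 6 | p | 6 | p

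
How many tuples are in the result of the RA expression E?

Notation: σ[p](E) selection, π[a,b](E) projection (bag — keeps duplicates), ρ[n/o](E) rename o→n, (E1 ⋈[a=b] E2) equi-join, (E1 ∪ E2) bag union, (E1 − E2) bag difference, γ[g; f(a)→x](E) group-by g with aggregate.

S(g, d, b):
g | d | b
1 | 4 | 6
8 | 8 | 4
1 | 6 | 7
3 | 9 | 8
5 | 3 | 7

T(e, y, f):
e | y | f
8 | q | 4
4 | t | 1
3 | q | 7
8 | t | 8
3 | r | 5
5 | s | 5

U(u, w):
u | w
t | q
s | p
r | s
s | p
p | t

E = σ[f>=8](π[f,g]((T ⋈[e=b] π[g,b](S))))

Subexpression sizes:
  T → 6
  S → 5
  π[g,b](S) → 5
  (T ⋈[e=b] π[g,b](S)) → 3
  π[f,g]((T ⋈[e=b] π[g,b](S))) → 3
  σ[f>=8](π[f,g]((T ⋈[e=b] π[g,b](S)))) → 1

|E| = 1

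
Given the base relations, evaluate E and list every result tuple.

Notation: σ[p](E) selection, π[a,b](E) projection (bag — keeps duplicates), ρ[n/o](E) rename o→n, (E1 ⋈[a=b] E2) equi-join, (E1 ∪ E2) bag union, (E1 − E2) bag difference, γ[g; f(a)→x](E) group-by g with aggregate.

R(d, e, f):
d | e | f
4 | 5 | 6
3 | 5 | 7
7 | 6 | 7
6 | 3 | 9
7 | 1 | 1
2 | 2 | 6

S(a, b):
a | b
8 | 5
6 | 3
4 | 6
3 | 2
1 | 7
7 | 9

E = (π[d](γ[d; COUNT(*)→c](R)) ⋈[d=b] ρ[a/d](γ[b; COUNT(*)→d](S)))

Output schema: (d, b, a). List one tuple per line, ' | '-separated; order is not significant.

Per-node cardinality:
  R → 6
  γ[d; COUNT(*)→c](R) → 5
  π[d](γ[d; COUNT(*)→c](R)) → 5
  S → 6
  γ[b; COUNT(*)→d](S) → 6
  ρ[a/d](γ[b; COUNT(*)→d](S)) → 6
  (π[d](γ[d; COUNT(*)→c](R)) ⋈[d=b] ρ[a/d](γ[b; COUNT(*)→d](S))) → 4

== RESULT ==
d | b | a
2 | 2 | 1
3 | 3 | 1
6 | 6 | 1
7 | 7 | 1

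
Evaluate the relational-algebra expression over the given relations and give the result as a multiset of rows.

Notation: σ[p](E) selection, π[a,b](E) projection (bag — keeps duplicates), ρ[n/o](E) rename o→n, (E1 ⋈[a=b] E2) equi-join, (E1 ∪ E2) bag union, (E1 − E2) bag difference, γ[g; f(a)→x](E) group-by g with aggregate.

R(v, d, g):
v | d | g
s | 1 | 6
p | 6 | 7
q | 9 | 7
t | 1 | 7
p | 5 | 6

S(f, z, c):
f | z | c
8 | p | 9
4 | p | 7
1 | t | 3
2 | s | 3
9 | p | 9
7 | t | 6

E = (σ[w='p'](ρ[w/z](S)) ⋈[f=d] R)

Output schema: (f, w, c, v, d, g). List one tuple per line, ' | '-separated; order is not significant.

Per-node cardinality:
  S → 6
  ρ[w/z](S) → 6
  σ[w='p'](ρ[w/z](S)) → 3
  R → 5
  (σ[w='p'](ρ[w/z](S)) ⋈[f=d] R) → 1

== RESULT ==
f | w | c | v | d | g
9 | p | 9 | q | 9 | 7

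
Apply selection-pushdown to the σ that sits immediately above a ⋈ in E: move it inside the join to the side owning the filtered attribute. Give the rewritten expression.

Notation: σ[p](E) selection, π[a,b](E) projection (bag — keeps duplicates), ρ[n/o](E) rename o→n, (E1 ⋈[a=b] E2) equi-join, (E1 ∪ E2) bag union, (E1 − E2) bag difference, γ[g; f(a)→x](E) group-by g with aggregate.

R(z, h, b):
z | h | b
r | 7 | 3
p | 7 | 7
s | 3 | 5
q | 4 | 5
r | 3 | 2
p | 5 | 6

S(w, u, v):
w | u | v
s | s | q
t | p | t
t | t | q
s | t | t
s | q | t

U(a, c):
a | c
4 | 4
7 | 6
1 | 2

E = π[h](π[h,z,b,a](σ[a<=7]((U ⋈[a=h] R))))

σ filters on a, owned by the left side.
E' = π[h](π[h,z,b,a]((σ[a<=7](U) ⋈[a=h] R)))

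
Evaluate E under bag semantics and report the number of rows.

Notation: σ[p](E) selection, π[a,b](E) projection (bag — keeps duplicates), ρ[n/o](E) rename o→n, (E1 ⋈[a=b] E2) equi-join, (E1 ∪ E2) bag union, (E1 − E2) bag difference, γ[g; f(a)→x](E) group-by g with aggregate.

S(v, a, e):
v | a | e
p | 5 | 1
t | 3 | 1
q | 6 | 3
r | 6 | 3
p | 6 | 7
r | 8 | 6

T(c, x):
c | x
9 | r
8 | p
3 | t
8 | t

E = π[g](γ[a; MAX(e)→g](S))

Per-node cardinality:
  S → 6
  γ[a; MAX(e)→g](S) → 4
  π[g](γ[a; MAX(e)→g](S)) → 4

|E| = 4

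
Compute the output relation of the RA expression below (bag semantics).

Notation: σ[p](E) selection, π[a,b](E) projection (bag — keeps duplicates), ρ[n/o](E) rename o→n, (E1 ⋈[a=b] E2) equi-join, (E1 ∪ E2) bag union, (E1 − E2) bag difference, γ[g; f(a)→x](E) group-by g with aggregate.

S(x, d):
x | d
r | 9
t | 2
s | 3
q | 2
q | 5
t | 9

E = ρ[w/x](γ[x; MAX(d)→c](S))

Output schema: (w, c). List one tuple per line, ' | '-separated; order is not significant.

Per-node cardinality:
  S → 6
  γ[x; MAX(d)→c](S) → 4
  ρ[w/x](γ[x; MAX(d)→c](S)) → 4

== RESULT ==
w | c
q | 5
r | 9
s | 3
t | 9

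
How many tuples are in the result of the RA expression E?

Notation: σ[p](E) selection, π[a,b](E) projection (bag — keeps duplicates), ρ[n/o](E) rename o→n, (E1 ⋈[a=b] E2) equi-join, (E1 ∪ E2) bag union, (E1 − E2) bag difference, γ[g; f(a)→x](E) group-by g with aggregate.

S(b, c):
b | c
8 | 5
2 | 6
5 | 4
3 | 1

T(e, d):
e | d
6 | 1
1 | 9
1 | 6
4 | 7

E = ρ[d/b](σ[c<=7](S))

Subexpression sizes:
  S → 4
  σ[c<=7](S) → 4
  ρ[d/b](σ[c<=7](S)) → 4

|E| = 4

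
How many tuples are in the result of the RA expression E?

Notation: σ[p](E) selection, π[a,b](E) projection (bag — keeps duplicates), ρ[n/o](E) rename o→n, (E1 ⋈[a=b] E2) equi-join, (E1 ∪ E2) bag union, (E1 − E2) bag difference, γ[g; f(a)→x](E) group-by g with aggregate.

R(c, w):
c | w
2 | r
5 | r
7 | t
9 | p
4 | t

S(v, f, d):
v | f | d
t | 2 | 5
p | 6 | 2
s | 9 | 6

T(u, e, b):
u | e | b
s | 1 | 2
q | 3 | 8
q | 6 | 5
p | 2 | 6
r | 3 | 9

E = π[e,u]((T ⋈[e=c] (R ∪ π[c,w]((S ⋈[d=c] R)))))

Stepwise |·|:
  T → 5
  R → 5
  S → 3
  R → 5
  (S ⋈[d=c] R) → 2
  π[c,w]((S ⋈[d=c] R)) → 2
  (R ∪ π[c,w]((S ⋈[d=c] R))) → 7
  (T ⋈[e=c] (R ∪ π[c,w]((S ⋈[d=c] R)))) → 2
  π[e,u]((T ⋈[e=c] (R ∪ π[c,w]((S ⋈[d=c] R))))) → 2

|E| = 2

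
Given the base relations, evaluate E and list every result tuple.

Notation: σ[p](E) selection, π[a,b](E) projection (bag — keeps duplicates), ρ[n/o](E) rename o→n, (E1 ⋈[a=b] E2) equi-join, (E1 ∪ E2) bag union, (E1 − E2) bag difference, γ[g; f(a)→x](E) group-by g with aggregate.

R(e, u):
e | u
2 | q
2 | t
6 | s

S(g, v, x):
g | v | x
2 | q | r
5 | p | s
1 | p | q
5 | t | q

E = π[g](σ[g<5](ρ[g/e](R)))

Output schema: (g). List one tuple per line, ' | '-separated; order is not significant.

Stepwise |·|:
  R → 3
  ρ[g/e](R) → 3
  σ[g<5](ρ[g/e](R)) → 2
  π[g](σ[g<5](ρ[g/e](R))) → 2

== RESULT ==
g
2
2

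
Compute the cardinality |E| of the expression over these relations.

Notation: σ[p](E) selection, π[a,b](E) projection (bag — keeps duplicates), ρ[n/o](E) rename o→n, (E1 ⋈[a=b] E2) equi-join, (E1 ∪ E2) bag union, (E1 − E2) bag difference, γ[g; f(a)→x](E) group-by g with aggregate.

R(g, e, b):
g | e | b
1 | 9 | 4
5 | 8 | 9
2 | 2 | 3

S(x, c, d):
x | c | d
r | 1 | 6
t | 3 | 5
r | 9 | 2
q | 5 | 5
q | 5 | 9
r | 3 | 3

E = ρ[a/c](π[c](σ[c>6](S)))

Stepwise |·|:
  S → 6
  σ[c>6](S) → 1
  π[c](σ[c>6](S)) → 1
  ρ[a/c](π[c](σ[c>6](S))) → 1

|E| = 1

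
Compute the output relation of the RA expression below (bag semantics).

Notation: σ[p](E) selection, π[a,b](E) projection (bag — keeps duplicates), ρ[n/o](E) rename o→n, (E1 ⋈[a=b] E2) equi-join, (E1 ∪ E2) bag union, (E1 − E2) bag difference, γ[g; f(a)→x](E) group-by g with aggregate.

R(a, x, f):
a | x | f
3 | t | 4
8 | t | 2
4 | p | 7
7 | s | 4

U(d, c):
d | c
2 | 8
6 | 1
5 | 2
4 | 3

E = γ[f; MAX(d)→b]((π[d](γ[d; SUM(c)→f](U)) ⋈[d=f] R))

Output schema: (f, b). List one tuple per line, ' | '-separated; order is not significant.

Subexpression sizes:
  U → 4
  γ[d; SUM(c)→f](U) → 4
  π[d](γ[d; SUM(c)→f](U)) → 4
  R → 4
  (π[d](γ[d; SUM(c)→f](U)) ⋈[d=f] R) → 3
  γ[f; MAX(d)→b]((π[d](γ[d; SUM(c)→f](U)) ⋈[d=f] R)) → 2

== RESULT ==
f | b
2 | 2
4 | 4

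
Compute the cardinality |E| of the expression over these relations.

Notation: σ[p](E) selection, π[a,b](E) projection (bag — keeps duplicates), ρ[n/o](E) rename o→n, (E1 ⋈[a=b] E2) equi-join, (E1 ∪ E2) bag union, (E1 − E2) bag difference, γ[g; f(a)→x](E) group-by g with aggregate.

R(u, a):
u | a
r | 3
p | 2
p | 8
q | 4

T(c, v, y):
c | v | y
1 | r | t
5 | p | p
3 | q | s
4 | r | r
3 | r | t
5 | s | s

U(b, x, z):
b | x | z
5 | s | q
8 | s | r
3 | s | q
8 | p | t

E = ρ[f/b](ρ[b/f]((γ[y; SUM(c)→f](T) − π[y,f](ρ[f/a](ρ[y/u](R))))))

Subexpression sizes:
  T → 6
  γ[y; SUM(c)→f](T) → 4
  R → 4
  ρ[y/u](R) → 4
  ρ[f/a](ρ[y/u](R)) → 4
  π[y,f](ρ[f/a](ρ[y/u](R))) → 4
  (γ[y; SUM(c)→f](T) − π[y,f](ρ[f/a](ρ[y/u](R)))) → 4
  ρ[b/f]((γ[y; SUM(c)→f](T) − π[y,f](ρ[f/a](ρ[y/u](R))))) → 4
  ρ[f/b](ρ[b/f]((γ[y; SUM(c)→f](T) − π[y,f](ρ[f/a](ρ[y/u](R)))))) → 4

|E| = 4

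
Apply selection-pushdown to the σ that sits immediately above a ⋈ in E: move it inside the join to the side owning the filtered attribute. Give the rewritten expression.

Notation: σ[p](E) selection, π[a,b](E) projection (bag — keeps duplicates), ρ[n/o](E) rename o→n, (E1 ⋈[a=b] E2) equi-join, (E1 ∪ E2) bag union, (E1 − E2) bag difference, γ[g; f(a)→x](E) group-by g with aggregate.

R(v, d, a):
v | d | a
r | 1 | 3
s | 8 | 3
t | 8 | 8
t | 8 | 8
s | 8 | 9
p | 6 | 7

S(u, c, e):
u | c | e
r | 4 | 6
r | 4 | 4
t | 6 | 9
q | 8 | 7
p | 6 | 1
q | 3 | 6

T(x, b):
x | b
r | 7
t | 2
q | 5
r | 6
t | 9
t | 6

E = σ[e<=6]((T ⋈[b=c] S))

σ filters on e, owned by the right side.
E' = (T ⋈[b=c] σ[e<=6](S))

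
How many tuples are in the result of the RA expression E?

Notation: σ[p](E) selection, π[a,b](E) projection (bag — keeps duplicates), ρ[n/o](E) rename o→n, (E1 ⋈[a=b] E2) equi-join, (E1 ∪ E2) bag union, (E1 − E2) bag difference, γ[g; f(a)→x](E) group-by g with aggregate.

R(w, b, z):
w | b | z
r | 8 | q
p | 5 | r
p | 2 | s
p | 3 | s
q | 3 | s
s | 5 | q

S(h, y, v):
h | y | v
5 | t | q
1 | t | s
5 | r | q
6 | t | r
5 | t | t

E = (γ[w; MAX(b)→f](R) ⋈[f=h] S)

Per-node cardinality:
  R → 6
  γ[w; MAX(b)→f](R) → 4
  S → 5
  (γ[w; MAX(b)→f](R) ⋈[f=h] S) → 6

|E| = 6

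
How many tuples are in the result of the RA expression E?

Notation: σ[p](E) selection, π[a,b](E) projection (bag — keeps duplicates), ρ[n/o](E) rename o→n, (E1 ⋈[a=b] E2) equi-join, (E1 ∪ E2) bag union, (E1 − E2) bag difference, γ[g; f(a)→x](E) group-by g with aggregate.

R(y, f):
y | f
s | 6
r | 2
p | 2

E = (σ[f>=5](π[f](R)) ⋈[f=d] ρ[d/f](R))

Stepwise |·|:
  R → 3
  π[f](R) → 3
  σ[f>=5](π[f](R)) → 1
  R → 3
  ρ[d/f](R) → 3
  (σ[f>=5](π[f](R)) ⋈[f=d] ρ[d/f](R)) → 1

|E| = 1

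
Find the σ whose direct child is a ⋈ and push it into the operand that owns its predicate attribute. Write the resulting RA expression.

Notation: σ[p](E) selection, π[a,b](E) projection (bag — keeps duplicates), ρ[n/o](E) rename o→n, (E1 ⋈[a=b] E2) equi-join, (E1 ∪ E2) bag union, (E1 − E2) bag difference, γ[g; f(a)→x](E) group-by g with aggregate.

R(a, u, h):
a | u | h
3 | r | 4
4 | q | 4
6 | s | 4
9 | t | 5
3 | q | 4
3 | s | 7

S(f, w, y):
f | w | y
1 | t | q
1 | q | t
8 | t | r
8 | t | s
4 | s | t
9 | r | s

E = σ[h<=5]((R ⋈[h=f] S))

σ filters on h, owned by the left side.
E' = (σ[h<=5](R) ⋈[h=f] S)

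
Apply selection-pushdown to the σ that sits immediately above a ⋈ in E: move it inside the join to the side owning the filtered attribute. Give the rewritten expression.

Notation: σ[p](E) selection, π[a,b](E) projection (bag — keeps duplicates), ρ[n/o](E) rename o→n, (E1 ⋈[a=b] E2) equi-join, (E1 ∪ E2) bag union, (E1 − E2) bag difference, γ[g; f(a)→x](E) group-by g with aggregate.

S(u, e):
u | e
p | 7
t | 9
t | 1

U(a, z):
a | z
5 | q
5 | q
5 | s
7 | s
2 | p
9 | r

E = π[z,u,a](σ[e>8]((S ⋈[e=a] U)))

σ filters on e, owned by the left side.
E' = π[z,u,a]((σ[e>8](S) ⋈[e=a] U))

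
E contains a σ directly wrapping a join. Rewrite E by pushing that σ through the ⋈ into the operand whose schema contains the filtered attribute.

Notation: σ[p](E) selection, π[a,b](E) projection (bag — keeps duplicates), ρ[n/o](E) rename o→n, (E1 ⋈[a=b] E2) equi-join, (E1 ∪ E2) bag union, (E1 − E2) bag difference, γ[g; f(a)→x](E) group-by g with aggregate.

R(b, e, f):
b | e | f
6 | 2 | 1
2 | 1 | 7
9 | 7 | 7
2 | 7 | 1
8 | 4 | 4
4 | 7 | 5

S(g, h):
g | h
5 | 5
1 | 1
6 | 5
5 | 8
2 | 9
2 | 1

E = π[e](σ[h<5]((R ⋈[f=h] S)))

σ filters on h, owned by the right side.
E' = π[e]((R ⋈[f=h] σ[h<5](S)))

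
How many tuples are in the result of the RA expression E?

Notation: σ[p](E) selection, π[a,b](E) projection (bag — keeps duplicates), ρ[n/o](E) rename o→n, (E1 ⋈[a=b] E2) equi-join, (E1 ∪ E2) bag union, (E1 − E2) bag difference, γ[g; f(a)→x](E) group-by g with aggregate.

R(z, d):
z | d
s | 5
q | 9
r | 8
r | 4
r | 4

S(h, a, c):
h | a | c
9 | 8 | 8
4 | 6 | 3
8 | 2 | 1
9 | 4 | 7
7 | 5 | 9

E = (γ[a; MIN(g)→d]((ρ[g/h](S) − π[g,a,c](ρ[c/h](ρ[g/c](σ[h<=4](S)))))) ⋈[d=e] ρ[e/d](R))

Stepwise |·|:
  S → 5
  ρ[g/h](S) → 5
  S → 5
  σ[h<=4](S) → 1
  ρ[g/c](σ[h<=4](S)) → 1
  ρ[c/h](ρ[g/c](σ[h<=4](S))) → 1
  π[g,a,c](ρ[c/h](ρ[g/c](σ[h<=4](S)))) → 1
  (ρ[g/h](S) − π[g,a,c](ρ[c/h](ρ[g/c](σ[h<=4](S))))) → 5
  γ[a; MIN(g)→d]((ρ[g/h](S) − π[g,a,c](ρ[c/h](ρ[g/c](σ[h<=4](S)))))) → 5
  R → 5
  ρ[e/d](R) → 5
  (γ[a; MIN(g)→d]((ρ[g/h](S) − π[g,a,c](ρ[c/h](ρ[g/c](σ[h<=4](S)))))) ⋈[d=e] ρ[e/d](R)) → 5

|E| = 5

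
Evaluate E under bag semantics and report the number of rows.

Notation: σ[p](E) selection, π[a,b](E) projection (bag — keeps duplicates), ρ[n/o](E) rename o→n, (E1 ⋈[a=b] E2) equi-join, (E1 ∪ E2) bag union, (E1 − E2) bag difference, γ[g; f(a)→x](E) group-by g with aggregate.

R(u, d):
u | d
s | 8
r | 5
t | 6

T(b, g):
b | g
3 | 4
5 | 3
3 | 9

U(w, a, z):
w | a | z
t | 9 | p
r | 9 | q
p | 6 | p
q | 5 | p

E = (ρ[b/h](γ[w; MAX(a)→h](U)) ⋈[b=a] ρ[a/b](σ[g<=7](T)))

Row counts bottom-up:
  U → 4
  γ[w; MAX(a)→h](U) → 4
  ρ[b/h](γ[w; MAX(a)→h](U)) → 4
  T → 3
  σ[g<=7](T) → 2
  ρ[a/b](σ[g<=7](T)) → 2
  (ρ[b/h](γ[w; MAX(a)→h](U)) ⋈[b=a] ρ[a/b](σ[g<=7](T))) → 1

|E| = 1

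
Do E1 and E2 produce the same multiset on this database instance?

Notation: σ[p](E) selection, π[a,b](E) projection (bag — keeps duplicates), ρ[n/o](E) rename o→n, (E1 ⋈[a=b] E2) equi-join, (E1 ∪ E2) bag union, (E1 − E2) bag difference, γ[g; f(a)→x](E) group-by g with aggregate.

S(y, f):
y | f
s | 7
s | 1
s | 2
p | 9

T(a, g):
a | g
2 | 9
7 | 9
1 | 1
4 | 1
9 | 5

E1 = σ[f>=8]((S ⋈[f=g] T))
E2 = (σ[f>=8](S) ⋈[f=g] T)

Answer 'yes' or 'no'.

E1 row counts bottom-up:
  S → 4
  T → 5
  (S ⋈[f=g] T) → 4
  σ[f>=8]((S ⋈[f=g] T)) → 2
E2 row counts bottom-up:
  S → 4
  σ[f>=8](S) → 1
  T → 5
  (σ[f>=8](S) ⋈[f=g] T) → 2

E1 and E2 produce the same multiset:
y | f | a | g
p | 9 | 2 | 9
p | 9 | 7 | 9

yes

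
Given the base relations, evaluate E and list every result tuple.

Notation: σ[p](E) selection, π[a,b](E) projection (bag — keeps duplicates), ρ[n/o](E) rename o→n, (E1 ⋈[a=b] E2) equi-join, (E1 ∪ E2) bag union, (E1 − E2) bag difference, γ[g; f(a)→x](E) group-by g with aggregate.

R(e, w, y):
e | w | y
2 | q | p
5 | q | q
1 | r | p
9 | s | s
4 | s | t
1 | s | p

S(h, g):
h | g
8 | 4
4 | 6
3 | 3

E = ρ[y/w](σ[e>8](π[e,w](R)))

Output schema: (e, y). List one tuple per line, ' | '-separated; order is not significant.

Subexpression sizes:
  R → 6
  π[e,w](R) → 6
  σ[e>8](π[e,w](R)) → 1
  ρ[y/w](σ[e>8](π[e,w](R))) → 1

== RESULT ==
e | y
9 | s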